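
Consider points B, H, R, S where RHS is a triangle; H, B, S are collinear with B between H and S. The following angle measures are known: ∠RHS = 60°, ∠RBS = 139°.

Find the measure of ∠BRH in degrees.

∠BRH = 79°

1. ∠BHR = 60°  [B on ray HS]
2. ∠HBR = 41°  [linear pair at B on HS]
3. ∠BRH = 79°  [△RHB]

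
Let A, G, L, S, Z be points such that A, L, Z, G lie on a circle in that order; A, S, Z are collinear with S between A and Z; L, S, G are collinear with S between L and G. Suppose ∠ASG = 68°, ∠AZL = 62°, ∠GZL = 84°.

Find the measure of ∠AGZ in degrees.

∠AGZ = 108°

1. ∠LSZ = 68°  [vertical angles at S]
2. ∠GSZ = 112°  [linear pair at S on AZ]
3. ∠AGL = 62°  [same arc AL]
4. ∠GLZ = 50°  [△LSZ]
5. ∠LGZ = 46°  [△LZG]
6. ∠AZG = 22°  [△ZSG]
7. ∠GAZ = 50°  [△ASG]
8. ∠AGZ = 108°  [△AZG]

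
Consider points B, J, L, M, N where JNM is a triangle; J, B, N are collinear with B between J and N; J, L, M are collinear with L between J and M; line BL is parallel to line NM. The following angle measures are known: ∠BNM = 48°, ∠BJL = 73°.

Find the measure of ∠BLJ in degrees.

1. ∠JNM = 48°  [B on ray NJ]
2. ∠MJN = 73°  [B on JN, L on JM]
3. ∠JMN = 59°  [△JNM]
4. ∠BLJ = 59°  [BL∥NM, corresponding at L]

∠BLJ = 59°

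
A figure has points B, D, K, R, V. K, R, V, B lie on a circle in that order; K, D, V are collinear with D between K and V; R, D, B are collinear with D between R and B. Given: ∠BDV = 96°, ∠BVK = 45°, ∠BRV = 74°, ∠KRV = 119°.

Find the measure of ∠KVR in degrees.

∠KVR = 22°

1. ∠KDR = 96°  [vertical angles at D]
2. ∠RDV = 84°  [linear pair at D on KV]
3. ∠KVR = 22°  [△RDV]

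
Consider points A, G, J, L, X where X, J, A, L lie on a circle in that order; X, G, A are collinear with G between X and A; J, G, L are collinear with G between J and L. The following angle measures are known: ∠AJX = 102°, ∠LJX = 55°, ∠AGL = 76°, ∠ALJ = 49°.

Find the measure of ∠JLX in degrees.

∠JLX = 29°

1. ∠ALX = 78°  [cyclic XJAL, opposite ∠J+∠L]
2. ∠LAX = 55°  [same arc XL]
3. ∠LGX = 104°  [linear pair at G on XA]
4. ∠AXL = 47°  [△XAL]
5. ∠JLX = 29°  [△XGL]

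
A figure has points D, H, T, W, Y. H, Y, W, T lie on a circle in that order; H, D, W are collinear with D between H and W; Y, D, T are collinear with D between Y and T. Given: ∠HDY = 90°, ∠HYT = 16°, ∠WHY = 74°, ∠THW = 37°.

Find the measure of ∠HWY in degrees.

1. ∠WDY = 90°  [linear pair at D on HW]
2. ∠TYW = 37°  [same arc WT]
3. ∠HWY = 53°  [△YDW]

∠HWY = 53°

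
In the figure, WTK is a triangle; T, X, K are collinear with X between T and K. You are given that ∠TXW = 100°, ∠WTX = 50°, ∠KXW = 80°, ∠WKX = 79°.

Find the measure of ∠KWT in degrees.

1. ∠KTW = 50°  [X on ray TK]
2. ∠TKW = 79°  [X on ray KT]
3. ∠KWT = 51°  [△WTK]

∠KWT = 51°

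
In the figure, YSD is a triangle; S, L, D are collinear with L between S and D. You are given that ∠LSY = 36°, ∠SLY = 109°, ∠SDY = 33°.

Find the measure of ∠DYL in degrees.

1. ∠DLY = 71°  [linear pair at L on SD]
2. ∠LDY = 33°  [L on ray DS]
3. ∠DYL = 76°  [△YLD]

∠DYL = 76°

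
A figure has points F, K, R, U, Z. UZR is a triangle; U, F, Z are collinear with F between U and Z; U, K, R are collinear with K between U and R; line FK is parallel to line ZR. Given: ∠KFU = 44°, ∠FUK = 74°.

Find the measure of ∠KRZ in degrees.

1. ∠FKU = 62°  [△UFK]
2. ∠FKR = 118°  [linear pair at K on UR]
3. ∠KRZ = 62°  [FK∥ZR, co-interior at R–K]

∠KRZ = 62°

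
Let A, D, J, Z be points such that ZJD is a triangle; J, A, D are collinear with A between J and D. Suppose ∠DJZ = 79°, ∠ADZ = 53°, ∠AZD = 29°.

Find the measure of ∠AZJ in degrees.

1. ∠AJZ = 79°  [A on ray JD]
2. ∠DAZ = 98°  [△ZAD]
3. ∠JAZ = 82°  [linear pair at A on JD]
4. ∠AZJ = 19°  [△ZJA]

∠AZJ = 19°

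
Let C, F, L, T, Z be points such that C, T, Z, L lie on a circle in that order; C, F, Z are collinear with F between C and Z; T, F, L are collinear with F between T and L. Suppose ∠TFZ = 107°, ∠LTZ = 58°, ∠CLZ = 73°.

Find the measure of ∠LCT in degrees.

∠LCT = 116°

1. ∠CFL = 107°  [vertical angles at F]
2. ∠LCZ = 58°  [same arc ZL]
3. ∠CZL = 49°  [△CZL]
4. ∠CLT = 15°  [△CFL]
5. ∠CTL = 49°  [same arc CL]
6. ∠LCT = 116°  [△CTL]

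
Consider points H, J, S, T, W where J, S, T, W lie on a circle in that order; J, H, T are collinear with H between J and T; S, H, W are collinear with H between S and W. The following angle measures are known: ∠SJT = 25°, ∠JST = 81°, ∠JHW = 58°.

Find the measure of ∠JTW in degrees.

1. ∠SWT = 25°  [same arc ST]
2. ∠THW = 122°  [linear pair at H on JT]
3. ∠JTW = 33°  [△THW]

∠JTW = 33°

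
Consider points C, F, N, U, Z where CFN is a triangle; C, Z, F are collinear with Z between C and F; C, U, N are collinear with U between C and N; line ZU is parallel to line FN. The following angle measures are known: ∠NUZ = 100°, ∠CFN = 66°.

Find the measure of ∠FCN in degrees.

1. ∠CUZ = 80°  [linear pair at U on CN]
2. ∠CZU = 66°  [ZU∥FN, corresponding at Z]
3. ∠UCZ = 34°  [△CZU]
4. ∠FCN = 34°  [Z on CF, U on CN]

∠FCN = 34°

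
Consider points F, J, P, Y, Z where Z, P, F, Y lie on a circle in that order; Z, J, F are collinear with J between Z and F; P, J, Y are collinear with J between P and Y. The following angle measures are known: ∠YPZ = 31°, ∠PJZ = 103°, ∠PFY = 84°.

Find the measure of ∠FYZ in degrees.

1. ∠YFZ = 31°  [same arc ZY]
2. ∠FJY = 103°  [vertical angles at J]
3. ∠PZY = 96°  [cyclic ZPFY, opposite ∠Z+∠F]
4. ∠YJZ = 77°  [linear pair at J on ZF]
5. ∠PYZ = 53°  [△ZPY]
6. ∠FZY = 50°  [△ZJY]
7. ∠FYZ = 99°  [△ZFY]

∠FYZ = 99°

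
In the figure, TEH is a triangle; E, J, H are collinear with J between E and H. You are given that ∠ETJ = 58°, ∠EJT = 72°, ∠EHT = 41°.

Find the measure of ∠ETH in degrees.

1. ∠JET = 50°  [△TEJ]
2. ∠HET = 50°  [J on ray EH]
3. ∠ETH = 89°  [△TEH]

∠ETH = 89°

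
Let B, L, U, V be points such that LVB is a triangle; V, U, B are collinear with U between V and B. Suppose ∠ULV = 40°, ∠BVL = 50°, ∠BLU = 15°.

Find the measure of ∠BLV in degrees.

1. ∠LVU = 50°  [U on ray VB]
2. ∠LUV = 90°  [△LVU]
3. ∠BUL = 90°  [linear pair at U on VB]
4. ∠LBU = 75°  [△LUB]
5. ∠LBV = 75°  [U on ray BV]
6. ∠BLV = 55°  [△LVB]

∠BLV = 55°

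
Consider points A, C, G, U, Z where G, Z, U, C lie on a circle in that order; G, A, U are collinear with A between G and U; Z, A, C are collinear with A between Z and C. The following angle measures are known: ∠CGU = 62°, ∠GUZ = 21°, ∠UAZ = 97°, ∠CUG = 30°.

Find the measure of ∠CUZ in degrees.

1. ∠GCZ = 21°  [same arc GZ]
2. ∠CZG = 30°  [same arc GC]
3. ∠CGZ = 129°  [△GZC]
4. ∠CUZ = 51°  [cyclic GZUC, opposite ∠G+∠U]

∠CUZ = 51°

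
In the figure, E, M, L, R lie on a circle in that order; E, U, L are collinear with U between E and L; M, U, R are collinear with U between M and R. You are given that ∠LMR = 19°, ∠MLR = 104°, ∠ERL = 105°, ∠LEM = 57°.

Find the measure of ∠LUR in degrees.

∠LUR = 67°

1. ∠LER = 19°  [same arc LR]
2. ∠LRM = 57°  [△MLR]
3. ∠ELR = 56°  [△ELR]
4. ∠LUR = 67°  [△LUR]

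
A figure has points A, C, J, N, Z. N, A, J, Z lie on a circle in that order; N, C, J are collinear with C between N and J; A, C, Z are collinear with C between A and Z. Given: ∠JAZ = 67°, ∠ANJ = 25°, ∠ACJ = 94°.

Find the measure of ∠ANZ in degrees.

∠ANZ = 92°

1. ∠JNZ = 67°  [same arc JZ]
2. ∠NCZ = 94°  [vertical angles at C]
3. ∠ACN = 86°  [linear pair at C on NJ]
4. ∠AZN = 19°  [△NCZ]
5. ∠NAZ = 69°  [△NCA]
6. ∠ANZ = 92°  [△NAZ]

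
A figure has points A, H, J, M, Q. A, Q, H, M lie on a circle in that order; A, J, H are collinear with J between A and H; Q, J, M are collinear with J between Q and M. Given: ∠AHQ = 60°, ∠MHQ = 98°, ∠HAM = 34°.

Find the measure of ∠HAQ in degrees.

1. ∠HQM = 34°  [same arc HM]
2. ∠HMQ = 48°  [△QHM]
3. ∠HAQ = 48°  [same arc QH]

∠HAQ = 48°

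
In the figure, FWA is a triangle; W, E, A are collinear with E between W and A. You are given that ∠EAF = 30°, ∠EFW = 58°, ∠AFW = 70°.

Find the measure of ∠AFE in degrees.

1. ∠FAW = 30°  [E on ray AW]
2. ∠AWF = 80°  [△FWA]
3. ∠EWF = 80°  [E on ray WA]
4. ∠FEW = 42°  [△FWE]
5. ∠AEF = 138°  [linear pair at E on WA]
6. ∠AFE = 12°  [△FEA]

∠AFE = 12°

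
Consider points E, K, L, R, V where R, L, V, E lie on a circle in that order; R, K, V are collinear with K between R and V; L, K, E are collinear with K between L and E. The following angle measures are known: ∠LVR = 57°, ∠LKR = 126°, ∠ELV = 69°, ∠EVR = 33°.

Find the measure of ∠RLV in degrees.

∠RLV = 102°

1. ∠ERV = 69°  [same arc VE]
2. ∠REV = 78°  [△RVE]
3. ∠RLV = 102°  [cyclic RLVE, opposite ∠L+∠E]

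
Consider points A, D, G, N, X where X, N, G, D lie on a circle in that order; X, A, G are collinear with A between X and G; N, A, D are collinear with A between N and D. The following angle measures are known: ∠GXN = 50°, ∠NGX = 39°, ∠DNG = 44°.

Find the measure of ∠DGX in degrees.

1. ∠GNX = 91°  [△XNG]
2. ∠DXG = 44°  [same arc GD]
3. ∠GDX = 89°  [cyclic XNGD, opposite ∠N+∠D]
4. ∠DGX = 47°  [△XGD]

∠DGX = 47°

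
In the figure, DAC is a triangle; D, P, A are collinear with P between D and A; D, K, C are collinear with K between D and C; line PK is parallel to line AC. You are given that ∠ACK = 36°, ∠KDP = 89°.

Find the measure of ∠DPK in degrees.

∠DPK = 55°

1. ∠ACD = 36°  [K on ray CD]
2. ∠ADC = 89°  [P on DA, K on DC]
3. ∠CAD = 55°  [△DAC]
4. ∠DPK = 55°  [PK∥AC, corresponding at P]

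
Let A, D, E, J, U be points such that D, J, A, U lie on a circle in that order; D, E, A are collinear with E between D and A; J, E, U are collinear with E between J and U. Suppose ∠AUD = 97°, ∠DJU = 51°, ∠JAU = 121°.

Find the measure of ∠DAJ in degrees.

1. ∠JDU = 59°  [cyclic DJAU, opposite ∠D+∠A]
2. ∠DUJ = 70°  [△DJU]
3. ∠DAJ = 70°  [same arc DJ]

∠DAJ = 70°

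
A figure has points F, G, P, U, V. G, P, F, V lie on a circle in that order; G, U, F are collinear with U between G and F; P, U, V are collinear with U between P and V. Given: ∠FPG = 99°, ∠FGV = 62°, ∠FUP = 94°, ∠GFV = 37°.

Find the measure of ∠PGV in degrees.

1. ∠GUV = 94°  [vertical angles at U]
2. ∠GPV = 37°  [same arc GV]
3. ∠GVP = 24°  [△GUV]
4. ∠PGV = 119°  [△GPV]

∠PGV = 119°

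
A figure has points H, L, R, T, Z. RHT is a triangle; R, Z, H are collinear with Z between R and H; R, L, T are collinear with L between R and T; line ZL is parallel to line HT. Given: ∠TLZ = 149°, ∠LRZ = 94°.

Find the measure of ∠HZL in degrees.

1. ∠RLZ = 31°  [linear pair at L on RT]
2. ∠LZR = 55°  [△RZL]
3. ∠HZL = 125°  [linear pair at Z on RH]

∠HZL = 125°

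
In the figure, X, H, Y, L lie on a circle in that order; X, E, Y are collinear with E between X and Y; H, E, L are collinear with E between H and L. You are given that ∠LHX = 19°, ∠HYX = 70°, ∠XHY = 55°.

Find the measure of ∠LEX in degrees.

1. ∠LYX = 19°  [same arc XL]
2. ∠HLX = 70°  [same arc XH]
3. ∠XLY = 125°  [cyclic XHYL, opposite ∠H+∠L]
4. ∠LXY = 36°  [△XYL]
5. ∠LEX = 74°  [△XEL]

∠LEX = 74°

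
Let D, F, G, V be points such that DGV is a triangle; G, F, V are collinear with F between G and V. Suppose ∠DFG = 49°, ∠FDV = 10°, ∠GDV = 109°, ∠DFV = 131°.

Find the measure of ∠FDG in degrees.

∠FDG = 99°

1. ∠DVF = 39°  [△DFV]
2. ∠DVG = 39°  [F on ray VG]
3. ∠DGV = 32°  [△DGV]
4. ∠DGF = 32°  [F on ray GV]
5. ∠FDG = 99°  [△DGF]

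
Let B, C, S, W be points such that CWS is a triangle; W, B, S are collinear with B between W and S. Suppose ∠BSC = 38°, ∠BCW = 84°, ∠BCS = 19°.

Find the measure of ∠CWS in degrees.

1. ∠CBS = 123°  [△CBS]
2. ∠CBW = 57°  [linear pair at B on WS]
3. ∠BWC = 39°  [△CWB]
4. ∠CWS = 39°  [B on ray WS]

∠CWS = 39°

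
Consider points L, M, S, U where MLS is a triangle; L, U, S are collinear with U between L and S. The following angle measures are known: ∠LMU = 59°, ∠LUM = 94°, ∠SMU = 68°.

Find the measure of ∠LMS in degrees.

∠LMS = 127°

1. ∠MLU = 27°  [△MLU]
2. ∠MUS = 86°  [linear pair at U on LS]
3. ∠MSU = 26°  [△MUS]
4. ∠MLS = 27°  [U on ray LS]
5. ∠LSM = 26°  [U on ray SL]
6. ∠LMS = 127°  [△MLS]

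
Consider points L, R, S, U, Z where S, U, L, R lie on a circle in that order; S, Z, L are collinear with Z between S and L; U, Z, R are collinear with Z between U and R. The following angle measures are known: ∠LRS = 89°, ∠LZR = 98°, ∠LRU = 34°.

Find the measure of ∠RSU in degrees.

1. ∠LUS = 91°  [cyclic SULR, opposite ∠U+∠R]
2. ∠SZU = 98°  [vertical angles at Z]
3. ∠LSU = 34°  [same arc UL]
4. ∠SLU = 55°  [△SUL]
5. ∠RUS = 48°  [△SZU]
6. ∠SRU = 55°  [same arc SU]
7. ∠RSU = 77°  [△SUR]

∠RSU = 77°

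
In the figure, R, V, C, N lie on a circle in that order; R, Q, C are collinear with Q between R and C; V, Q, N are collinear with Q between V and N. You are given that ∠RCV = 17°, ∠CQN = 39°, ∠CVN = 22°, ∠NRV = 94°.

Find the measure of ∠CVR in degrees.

∠CVR = 91°

1. ∠RNV = 17°  [same arc RV]
2. ∠RQV = 39°  [vertical angles at Q]
3. ∠NVR = 69°  [△RVN]
4. ∠CRV = 72°  [△RQV]
5. ∠CVR = 91°  [△RVC]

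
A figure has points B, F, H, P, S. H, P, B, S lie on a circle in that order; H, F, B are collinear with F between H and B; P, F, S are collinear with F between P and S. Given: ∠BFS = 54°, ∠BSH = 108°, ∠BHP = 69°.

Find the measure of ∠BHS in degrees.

1. ∠BSP = 69°  [same arc PB]
2. ∠HBS = 57°  [△BFS]
3. ∠BHS = 15°  [△HBS]

∠BHS = 15°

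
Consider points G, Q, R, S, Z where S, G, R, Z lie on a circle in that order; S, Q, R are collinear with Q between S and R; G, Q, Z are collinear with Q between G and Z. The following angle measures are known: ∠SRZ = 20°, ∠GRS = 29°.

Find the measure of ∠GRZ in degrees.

1. ∠SGZ = 20°  [same arc SZ]
2. ∠GZS = 29°  [same arc SG]
3. ∠GSZ = 131°  [△SGZ]
4. ∠GRZ = 49°  [cyclic SGRZ, opposite ∠S+∠R]

∠GRZ = 49°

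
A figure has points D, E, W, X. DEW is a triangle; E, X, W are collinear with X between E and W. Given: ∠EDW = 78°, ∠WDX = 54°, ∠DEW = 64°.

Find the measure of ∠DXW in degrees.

∠DXW = 88°

1. ∠DWE = 38°  [△DEW]
2. ∠DWX = 38°  [X on ray WE]
3. ∠DXW = 88°  [△DXW]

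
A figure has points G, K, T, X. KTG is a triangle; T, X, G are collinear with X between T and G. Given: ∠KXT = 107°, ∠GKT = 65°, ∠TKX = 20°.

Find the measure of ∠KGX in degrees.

∠KGX = 62°

1. ∠KTX = 53°  [△KTX]
2. ∠GTK = 53°  [X on ray TG]
3. ∠KGT = 62°  [△KTG]
4. ∠KGX = 62°  [X on ray GT]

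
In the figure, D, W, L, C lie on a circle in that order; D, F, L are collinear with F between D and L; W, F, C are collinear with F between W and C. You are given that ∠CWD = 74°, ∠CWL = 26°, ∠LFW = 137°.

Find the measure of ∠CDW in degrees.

1. ∠CDL = 26°  [same arc LC]
2. ∠CFD = 137°  [vertical angles at F]
3. ∠DCW = 17°  [△DFC]
4. ∠CDW = 89°  [△DWC]

∠CDW = 89°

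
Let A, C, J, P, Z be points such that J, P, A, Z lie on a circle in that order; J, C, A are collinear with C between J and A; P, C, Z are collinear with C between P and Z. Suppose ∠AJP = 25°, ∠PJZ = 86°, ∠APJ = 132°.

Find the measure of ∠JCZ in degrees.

1. ∠AZP = 25°  [same arc PA]
2. ∠JAP = 23°  [△JPA]
3. ∠PAZ = 94°  [cyclic JPAZ, opposite ∠J+∠A]
4. ∠APZ = 61°  [△PAZ]
5. ∠JZP = 23°  [same arc JP]
6. ∠AJZ = 61°  [same arc AZ]
7. ∠JCZ = 96°  [△JCZ]

∠JCZ = 96°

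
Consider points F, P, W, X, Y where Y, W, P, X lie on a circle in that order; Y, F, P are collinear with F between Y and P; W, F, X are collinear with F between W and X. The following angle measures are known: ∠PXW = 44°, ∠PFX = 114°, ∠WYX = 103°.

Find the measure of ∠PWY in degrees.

1. ∠PYW = 44°  [same arc WP]
2. ∠WFY = 114°  [vertical angles at F]
3. ∠WPX = 77°  [cyclic YWPX, opposite ∠Y+∠P]
4. ∠PFW = 66°  [linear pair at F on YP]
5. ∠PWX = 59°  [△WPX]
6. ∠WPY = 55°  [△WFP]
7. ∠PWY = 81°  [△YWP]

∠PWY = 81°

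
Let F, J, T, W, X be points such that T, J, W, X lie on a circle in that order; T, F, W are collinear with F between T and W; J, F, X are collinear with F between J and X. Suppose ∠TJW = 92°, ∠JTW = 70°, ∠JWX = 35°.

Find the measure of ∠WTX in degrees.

∠WTX = 75°

1. ∠JXW = 70°  [same arc JW]
2. ∠WJX = 75°  [△JWX]
3. ∠WTX = 75°  [same arc WX]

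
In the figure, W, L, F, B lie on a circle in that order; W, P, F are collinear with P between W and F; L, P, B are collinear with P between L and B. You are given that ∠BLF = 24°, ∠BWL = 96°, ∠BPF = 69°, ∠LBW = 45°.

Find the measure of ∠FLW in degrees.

∠FLW = 63°

1. ∠BLW = 39°  [△WLB]
2. ∠LPW = 69°  [vertical angles at P]
3. ∠LFW = 45°  [same arc WL]
4. ∠FWL = 72°  [△WPL]
5. ∠FLW = 63°  [△WLF]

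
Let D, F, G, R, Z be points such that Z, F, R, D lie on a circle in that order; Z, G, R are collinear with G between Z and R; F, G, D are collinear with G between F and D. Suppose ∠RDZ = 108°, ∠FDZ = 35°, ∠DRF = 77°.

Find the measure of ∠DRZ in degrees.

∠DRZ = 42°

1. ∠DZF = 103°  [cyclic ZFRD, opposite ∠Z+∠R]
2. ∠DFZ = 42°  [△ZFD]
3. ∠DRZ = 42°  [same arc ZD]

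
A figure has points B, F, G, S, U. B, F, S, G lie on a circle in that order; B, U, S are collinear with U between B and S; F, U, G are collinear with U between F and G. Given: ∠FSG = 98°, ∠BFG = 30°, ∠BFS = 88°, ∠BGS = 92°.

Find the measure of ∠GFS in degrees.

1. ∠BSG = 30°  [same arc BG]
2. ∠GBS = 58°  [△BSG]
3. ∠GFS = 58°  [same arc SG]

∠GFS = 58°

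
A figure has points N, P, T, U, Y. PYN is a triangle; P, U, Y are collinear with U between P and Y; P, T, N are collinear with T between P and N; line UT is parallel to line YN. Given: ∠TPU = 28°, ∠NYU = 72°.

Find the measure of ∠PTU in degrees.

1. ∠NPY = 28°  [U on PY, T on PN]
2. ∠NYP = 72°  [U on ray YP]
3. ∠PNY = 80°  [△PYN]
4. ∠PTU = 80°  [UT∥YN, corresponding at T]

∠PTU = 80°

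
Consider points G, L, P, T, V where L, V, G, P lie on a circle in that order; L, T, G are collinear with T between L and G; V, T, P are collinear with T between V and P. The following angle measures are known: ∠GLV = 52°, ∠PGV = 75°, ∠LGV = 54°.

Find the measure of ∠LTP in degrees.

∠LTP = 73°

1. ∠GPV = 52°  [same arc VG]
2. ∠GVP = 53°  [△VGP]
3. ∠LPV = 54°  [same arc LV]
4. ∠GLP = 53°  [same arc GP]
5. ∠LTP = 73°  [△LTP]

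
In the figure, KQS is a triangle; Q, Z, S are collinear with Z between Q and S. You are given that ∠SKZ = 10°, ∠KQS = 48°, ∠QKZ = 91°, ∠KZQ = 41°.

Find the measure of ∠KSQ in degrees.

∠KSQ = 31°

1. ∠KZS = 139°  [linear pair at Z on QS]
2. ∠KSZ = 31°  [△KZS]
3. ∠KSQ = 31°  [Z on ray SQ]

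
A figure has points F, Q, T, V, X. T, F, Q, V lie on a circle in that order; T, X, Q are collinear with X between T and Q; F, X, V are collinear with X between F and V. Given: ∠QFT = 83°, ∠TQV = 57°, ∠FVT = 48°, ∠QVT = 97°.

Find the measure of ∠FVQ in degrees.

1. ∠TFV = 57°  [same arc TV]
2. ∠QTV = 26°  [△TQV]
3. ∠FTV = 75°  [△TFV]
4. ∠QFV = 26°  [same arc QV]
5. ∠FQV = 105°  [cyclic TFQV, opposite ∠T+∠Q]
6. ∠FVQ = 49°  [△FQV]

∠FVQ = 49°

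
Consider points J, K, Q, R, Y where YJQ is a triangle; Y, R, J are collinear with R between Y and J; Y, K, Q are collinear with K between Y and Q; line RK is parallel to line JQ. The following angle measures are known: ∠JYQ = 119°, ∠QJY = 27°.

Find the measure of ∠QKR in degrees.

1. ∠JQY = 34°  [△YJQ]
2. ∠RKY = 34°  [RK∥JQ, corresponding at K]
3. ∠QKR = 146°  [linear pair at K on YQ]

∠QKR = 146°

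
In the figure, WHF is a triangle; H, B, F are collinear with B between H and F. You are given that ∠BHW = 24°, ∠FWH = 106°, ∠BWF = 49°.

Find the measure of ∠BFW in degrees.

1. ∠FHW = 24°  [B on ray HF]
2. ∠HFW = 50°  [△WHF]
3. ∠BFW = 50°  [B on ray FH]

∠BFW = 50°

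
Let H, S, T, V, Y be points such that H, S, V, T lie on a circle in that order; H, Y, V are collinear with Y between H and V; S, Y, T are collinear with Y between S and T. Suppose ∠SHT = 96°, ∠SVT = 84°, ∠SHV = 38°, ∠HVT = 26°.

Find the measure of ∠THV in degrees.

1. ∠STV = 38°  [same arc SV]
2. ∠TSV = 58°  [△SVT]
3. ∠THV = 58°  [same arc VT]

∠THV = 58°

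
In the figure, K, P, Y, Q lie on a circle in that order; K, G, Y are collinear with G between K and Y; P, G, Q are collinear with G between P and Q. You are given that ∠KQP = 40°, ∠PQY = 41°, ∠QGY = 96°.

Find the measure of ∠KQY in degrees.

1. ∠KYP = 40°  [same arc KP]
2. ∠PKY = 41°  [same arc PY]
3. ∠KPY = 99°  [△KPY]
4. ∠KQY = 81°  [cyclic KPYQ, opposite ∠P+∠Q]

∠KQY = 81°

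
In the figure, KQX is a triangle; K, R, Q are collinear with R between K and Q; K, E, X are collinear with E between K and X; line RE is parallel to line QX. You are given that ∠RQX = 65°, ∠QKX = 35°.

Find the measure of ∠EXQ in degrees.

1. ∠KQX = 65°  [R on ray QK]
2. ∠KXQ = 80°  [△KQX]
3. ∠EXQ = 80°  [E on ray XK]

∠EXQ = 80°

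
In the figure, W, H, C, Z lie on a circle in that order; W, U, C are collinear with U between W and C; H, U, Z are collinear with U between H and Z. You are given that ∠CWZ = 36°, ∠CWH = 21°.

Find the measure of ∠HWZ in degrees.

1. ∠CHZ = 36°  [same arc CZ]
2. ∠CZH = 21°  [same arc HC]
3. ∠HCZ = 123°  [△HCZ]
4. ∠HWZ = 57°  [cyclic WHCZ, opposite ∠W+∠C]

∠HWZ = 57°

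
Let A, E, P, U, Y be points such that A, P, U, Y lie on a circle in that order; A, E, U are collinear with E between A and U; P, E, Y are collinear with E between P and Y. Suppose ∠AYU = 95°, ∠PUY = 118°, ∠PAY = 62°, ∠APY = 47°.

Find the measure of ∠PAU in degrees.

1. ∠APU = 85°  [cyclic APUY, opposite ∠P+∠Y]
2. ∠AYP = 71°  [△APY]
3. ∠AUP = 71°  [same arc AP]
4. ∠PAU = 24°  [△APU]

∠PAU = 24°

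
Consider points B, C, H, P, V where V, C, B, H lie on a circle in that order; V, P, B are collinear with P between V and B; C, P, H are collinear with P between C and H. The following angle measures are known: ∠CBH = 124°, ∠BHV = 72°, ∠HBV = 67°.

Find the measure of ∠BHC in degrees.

1. ∠BVH = 41°  [△VBH]
2. ∠BCH = 41°  [same arc BH]
3. ∠BHC = 15°  [△CBH]

∠BHC = 15°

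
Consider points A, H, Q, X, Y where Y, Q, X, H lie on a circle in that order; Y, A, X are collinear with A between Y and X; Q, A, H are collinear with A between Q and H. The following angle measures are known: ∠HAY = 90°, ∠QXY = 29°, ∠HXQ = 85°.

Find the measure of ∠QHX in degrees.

∠QHX = 34°

1. ∠QAX = 90°  [vertical angles at A]
2. ∠HQX = 61°  [△QAX]
3. ∠QHX = 34°  [△QXH]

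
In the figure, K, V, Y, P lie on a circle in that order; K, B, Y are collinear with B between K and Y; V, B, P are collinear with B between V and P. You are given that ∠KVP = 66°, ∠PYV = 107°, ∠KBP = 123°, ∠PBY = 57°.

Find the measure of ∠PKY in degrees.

1. ∠PKV = 73°  [cyclic KVYP, opposite ∠K+∠Y]
2. ∠KPV = 41°  [△KVP]
3. ∠PKY = 16°  [△KBP]

∠PKY = 16°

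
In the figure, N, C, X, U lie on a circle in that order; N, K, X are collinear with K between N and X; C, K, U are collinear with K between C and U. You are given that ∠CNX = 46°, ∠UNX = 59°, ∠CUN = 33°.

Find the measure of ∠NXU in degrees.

∠NXU = 42°

1. ∠CUX = 46°  [same arc CX]
2. ∠NKU = 88°  [△NKU]
3. ∠UKX = 92°  [linear pair at K on NX]
4. ∠NXU = 42°  [△XKU]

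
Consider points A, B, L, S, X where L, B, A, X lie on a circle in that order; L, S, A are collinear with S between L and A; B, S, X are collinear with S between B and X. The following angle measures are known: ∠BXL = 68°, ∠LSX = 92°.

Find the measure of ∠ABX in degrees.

1. ∠BAL = 68°  [same arc LB]
2. ∠ASB = 92°  [vertical angles at S]
3. ∠ABX = 20°  [△BSA]

∠ABX = 20°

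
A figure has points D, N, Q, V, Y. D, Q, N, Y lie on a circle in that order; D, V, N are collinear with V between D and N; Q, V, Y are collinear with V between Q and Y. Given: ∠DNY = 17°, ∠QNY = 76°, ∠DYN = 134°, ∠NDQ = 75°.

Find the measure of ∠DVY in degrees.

1. ∠DQY = 17°  [same arc DY]
2. ∠NDY = 29°  [△DNY]
3. ∠QDY = 104°  [cyclic DQNY, opposite ∠D+∠N]
4. ∠DYQ = 59°  [△DQY]
5. ∠DVY = 92°  [△DVY]

∠DVY = 92°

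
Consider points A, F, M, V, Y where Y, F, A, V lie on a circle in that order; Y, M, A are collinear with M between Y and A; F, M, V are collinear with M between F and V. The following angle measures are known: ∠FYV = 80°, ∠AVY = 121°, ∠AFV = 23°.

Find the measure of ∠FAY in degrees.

1. ∠FAV = 100°  [cyclic YFAV, opposite ∠Y+∠A]
2. ∠AFY = 59°  [cyclic YFAV, opposite ∠F+∠V]
3. ∠AVF = 57°  [△FAV]
4. ∠AYF = 57°  [same arc FA]
5. ∠FAY = 64°  [△YFA]

∠FAY = 64°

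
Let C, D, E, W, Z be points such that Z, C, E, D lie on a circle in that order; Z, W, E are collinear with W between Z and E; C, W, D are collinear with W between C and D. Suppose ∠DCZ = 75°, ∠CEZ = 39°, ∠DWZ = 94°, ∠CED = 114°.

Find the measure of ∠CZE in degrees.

1. ∠DEZ = 75°  [same arc ZD]
2. ∠DWE = 86°  [linear pair at W on ZE]
3. ∠CDE = 19°  [△EWD]
4. ∠CZE = 19°  [same arc CE]

∠CZE = 19°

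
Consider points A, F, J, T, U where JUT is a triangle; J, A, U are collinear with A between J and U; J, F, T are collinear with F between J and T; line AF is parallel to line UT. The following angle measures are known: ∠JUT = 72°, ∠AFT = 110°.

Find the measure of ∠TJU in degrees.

∠TJU = 38°

1. ∠FAJ = 72°  [AF∥UT, corresponding at A]
2. ∠AFJ = 70°  [linear pair at F on JT]
3. ∠AJF = 38°  [△JAF]
4. ∠TJU = 38°  [A on JU, F on JT]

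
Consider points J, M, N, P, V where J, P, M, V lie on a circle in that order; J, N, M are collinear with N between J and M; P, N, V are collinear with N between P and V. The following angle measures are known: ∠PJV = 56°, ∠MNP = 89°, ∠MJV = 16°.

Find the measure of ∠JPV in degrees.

∠JPV = 49°

1. ∠JNV = 89°  [vertical angles at N]
2. ∠JVP = 75°  [△JNV]
3. ∠JPV = 49°  [△JPV]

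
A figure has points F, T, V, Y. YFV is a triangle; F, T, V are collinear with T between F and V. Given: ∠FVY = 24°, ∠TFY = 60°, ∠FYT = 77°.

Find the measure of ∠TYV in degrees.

∠TYV = 19°

1. ∠TVY = 24°  [T on ray VF]
2. ∠FTY = 43°  [△YFT]
3. ∠VTY = 137°  [linear pair at T on FV]
4. ∠TYV = 19°  [△YTV]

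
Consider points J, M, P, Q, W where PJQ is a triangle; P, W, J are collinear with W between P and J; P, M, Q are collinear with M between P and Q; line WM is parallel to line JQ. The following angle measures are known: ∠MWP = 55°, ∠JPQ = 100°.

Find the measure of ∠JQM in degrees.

∠JQM = 25°

1. ∠PJQ = 55°  [WM∥JQ, corresponding at W]
2. ∠JQP = 25°  [△PJQ]
3. ∠JQM = 25°  [M on ray QP]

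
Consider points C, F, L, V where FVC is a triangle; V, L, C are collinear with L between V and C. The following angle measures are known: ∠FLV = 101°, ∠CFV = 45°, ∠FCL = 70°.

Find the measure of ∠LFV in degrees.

1. ∠FCV = 70°  [L on ray CV]
2. ∠CVF = 65°  [△FVC]
3. ∠FVL = 65°  [L on ray VC]
4. ∠LFV = 14°  [△FVL]

∠LFV = 14°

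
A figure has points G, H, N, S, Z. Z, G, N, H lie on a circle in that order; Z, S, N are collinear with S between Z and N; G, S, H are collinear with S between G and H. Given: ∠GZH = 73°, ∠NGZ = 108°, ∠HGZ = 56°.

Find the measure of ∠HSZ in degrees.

1. ∠GHZ = 51°  [△ZGH]
2. ∠NHZ = 72°  [cyclic ZGNH, opposite ∠G+∠H]
3. ∠HNZ = 56°  [same arc ZH]
4. ∠HZN = 52°  [△ZNH]
5. ∠HSZ = 77°  [△ZSH]

∠HSZ = 77°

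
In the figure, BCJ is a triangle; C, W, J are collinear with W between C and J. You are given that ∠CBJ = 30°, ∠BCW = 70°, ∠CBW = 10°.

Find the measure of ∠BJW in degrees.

∠BJW = 80°

1. ∠BCJ = 70°  [W on ray CJ]
2. ∠BJC = 80°  [△BCJ]
3. ∠BJW = 80°  [W on ray JC]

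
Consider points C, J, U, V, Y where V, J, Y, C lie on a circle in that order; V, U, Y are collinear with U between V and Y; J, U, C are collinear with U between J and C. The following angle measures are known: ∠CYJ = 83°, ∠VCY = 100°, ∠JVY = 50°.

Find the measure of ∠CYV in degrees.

∠CYV = 33°

1. ∠JCY = 50°  [same arc JY]
2. ∠CJY = 47°  [△JYC]
3. ∠CVY = 47°  [same arc YC]
4. ∠CYV = 33°  [△VYC]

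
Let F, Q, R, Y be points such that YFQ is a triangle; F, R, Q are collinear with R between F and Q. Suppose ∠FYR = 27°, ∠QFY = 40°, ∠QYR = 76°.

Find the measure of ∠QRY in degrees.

∠QRY = 67°

1. ∠RFY = 40°  [R on ray FQ]
2. ∠FRY = 113°  [△YFR]
3. ∠QRY = 67°  [linear pair at R on FQ]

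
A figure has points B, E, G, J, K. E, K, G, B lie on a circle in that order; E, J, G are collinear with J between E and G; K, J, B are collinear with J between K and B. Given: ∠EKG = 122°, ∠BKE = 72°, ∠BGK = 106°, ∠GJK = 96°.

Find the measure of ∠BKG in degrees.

1. ∠EBG = 58°  [cyclic EKGB, opposite ∠K+∠B]
2. ∠BGE = 72°  [same arc EB]
3. ∠BEG = 50°  [△EGB]
4. ∠BKG = 50°  [same arc GB]

∠BKG = 50°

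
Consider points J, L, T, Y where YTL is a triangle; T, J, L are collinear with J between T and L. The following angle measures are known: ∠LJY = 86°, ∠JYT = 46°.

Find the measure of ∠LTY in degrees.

∠LTY = 40°

1. ∠TJY = 94°  [linear pair at J on TL]
2. ∠JTY = 40°  [△YTJ]
3. ∠LTY = 40°  [J on ray TL]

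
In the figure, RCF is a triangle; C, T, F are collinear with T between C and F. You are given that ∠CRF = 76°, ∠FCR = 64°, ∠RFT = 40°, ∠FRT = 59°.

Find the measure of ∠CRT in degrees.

∠CRT = 17°

1. ∠RCT = 64°  [T on ray CF]
2. ∠FTR = 81°  [△RTF]
3. ∠CTR = 99°  [linear pair at T on CF]
4. ∠CRT = 17°  [△RCT]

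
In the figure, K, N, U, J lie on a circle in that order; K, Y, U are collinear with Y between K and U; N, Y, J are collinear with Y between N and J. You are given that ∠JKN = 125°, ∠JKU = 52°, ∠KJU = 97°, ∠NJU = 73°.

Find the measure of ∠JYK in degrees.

∠JYK = 104°

1. ∠JUK = 31°  [△KUJ]
2. ∠JYU = 76°  [△UYJ]
3. ∠JYK = 104°  [linear pair at Y on KU]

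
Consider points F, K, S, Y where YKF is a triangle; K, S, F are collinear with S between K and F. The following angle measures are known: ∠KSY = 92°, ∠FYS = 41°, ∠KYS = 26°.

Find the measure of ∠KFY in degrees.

∠KFY = 51°

1. ∠FSY = 88°  [linear pair at S on KF]
2. ∠SFY = 51°  [△YSF]
3. ∠KFY = 51°  [S on ray FK]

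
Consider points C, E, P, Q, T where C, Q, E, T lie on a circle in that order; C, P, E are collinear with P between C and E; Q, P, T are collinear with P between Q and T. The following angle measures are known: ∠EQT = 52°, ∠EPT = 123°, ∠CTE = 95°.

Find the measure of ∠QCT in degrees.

∠QCT = 76°

1. ∠ECT = 52°  [same arc ET]
2. ∠CPT = 57°  [linear pair at P on CE]
3. ∠CET = 33°  [△CET]
4. ∠CTQ = 71°  [△CPT]
5. ∠CQT = 33°  [same arc CT]
6. ∠QCT = 76°  [△CQT]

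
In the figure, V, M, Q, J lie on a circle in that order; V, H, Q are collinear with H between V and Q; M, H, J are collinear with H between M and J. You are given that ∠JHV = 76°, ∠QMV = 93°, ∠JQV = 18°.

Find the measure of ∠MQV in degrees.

∠MQV = 29°

1. ∠MHQ = 76°  [vertical angles at H]
2. ∠JMV = 18°  [same arc VJ]
3. ∠MHV = 104°  [linear pair at H on VQ]
4. ∠MVQ = 58°  [△VHM]
5. ∠MQV = 29°  [△VMQ]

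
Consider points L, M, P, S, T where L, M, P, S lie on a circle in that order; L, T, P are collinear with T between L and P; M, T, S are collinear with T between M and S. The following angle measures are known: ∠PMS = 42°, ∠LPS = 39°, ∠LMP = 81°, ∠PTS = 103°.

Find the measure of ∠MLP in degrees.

∠MLP = 38°

1. ∠LMS = 39°  [same arc LS]
2. ∠LTM = 103°  [vertical angles at T]
3. ∠MLP = 38°  [△LTM]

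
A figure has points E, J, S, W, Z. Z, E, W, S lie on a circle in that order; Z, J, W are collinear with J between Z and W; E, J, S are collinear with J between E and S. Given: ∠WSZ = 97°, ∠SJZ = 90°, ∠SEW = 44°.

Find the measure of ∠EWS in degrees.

1. ∠WEZ = 83°  [cyclic ZEWS, opposite ∠E+∠S]
2. ∠EJW = 90°  [vertical angles at J]
3. ∠EWZ = 46°  [△EJW]
4. ∠EZW = 51°  [△ZEW]
5. ∠ESW = 51°  [same arc EW]
6. ∠EWS = 85°  [△EWS]

∠EWS = 85°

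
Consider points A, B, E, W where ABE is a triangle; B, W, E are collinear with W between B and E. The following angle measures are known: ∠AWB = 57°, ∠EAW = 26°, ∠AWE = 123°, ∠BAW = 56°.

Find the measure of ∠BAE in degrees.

∠BAE = 82°

1. ∠ABW = 67°  [△ABW]
2. ∠AEW = 31°  [△AWE]
3. ∠ABE = 67°  [W on ray BE]
4. ∠AEB = 31°  [W on ray EB]
5. ∠BAE = 82°  [△ABE]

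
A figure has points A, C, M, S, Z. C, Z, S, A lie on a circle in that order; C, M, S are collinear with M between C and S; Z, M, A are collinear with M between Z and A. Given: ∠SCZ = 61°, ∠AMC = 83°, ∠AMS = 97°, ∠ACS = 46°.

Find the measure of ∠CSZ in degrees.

∠CSZ = 51°

1. ∠SMZ = 83°  [vertical angles at M]
2. ∠AZS = 46°  [same arc SA]
3. ∠CSZ = 51°  [△ZMS]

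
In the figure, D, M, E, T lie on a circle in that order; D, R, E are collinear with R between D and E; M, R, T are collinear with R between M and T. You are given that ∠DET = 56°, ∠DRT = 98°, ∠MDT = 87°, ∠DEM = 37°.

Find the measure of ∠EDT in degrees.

1. ∠DMT = 56°  [same arc DT]
2. ∠DTM = 37°  [△DMT]
3. ∠EDT = 45°  [△DRT]

∠EDT = 45°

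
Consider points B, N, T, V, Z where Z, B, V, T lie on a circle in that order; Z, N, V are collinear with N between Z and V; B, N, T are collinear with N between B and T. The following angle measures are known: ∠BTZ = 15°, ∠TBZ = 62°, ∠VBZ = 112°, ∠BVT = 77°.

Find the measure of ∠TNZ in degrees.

∠TNZ = 115°

1. ∠TVZ = 62°  [same arc ZT]
2. ∠VTZ = 68°  [cyclic ZBVT, opposite ∠B+∠T]
3. ∠TZV = 50°  [△ZVT]
4. ∠TNZ = 115°  [△ZNT]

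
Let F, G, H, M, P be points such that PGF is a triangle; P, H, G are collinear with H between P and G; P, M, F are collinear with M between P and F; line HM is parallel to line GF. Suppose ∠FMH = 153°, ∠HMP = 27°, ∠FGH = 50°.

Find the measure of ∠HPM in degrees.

1. ∠GFP = 27°  [HM∥GF, corresponding at M]
2. ∠FGP = 50°  [H on ray GP]
3. ∠FPG = 103°  [△PGF]
4. ∠HPM = 103°  [H on PG, M on PF]

∠HPM = 103°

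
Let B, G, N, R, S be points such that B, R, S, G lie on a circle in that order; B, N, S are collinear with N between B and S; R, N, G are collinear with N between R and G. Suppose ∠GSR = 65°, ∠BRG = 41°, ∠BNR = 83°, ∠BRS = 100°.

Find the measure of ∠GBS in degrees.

1. ∠BSG = 41°  [same arc BG]
2. ∠BGS = 80°  [cyclic BRSG, opposite ∠R+∠G]
3. ∠GBS = 59°  [△BSG]

∠GBS = 59°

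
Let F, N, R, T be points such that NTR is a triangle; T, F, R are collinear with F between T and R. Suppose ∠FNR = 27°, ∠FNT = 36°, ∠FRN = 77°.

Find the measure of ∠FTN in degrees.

∠FTN = 40°

1. ∠NFR = 76°  [△NFR]
2. ∠NFT = 104°  [linear pair at F on TR]
3. ∠FTN = 40°  [△NTF]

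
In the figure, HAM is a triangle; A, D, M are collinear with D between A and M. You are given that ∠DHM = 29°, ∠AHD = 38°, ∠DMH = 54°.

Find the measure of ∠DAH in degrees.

1. ∠HDM = 97°  [△HDM]
2. ∠ADH = 83°  [linear pair at D on AM]
3. ∠DAH = 59°  [△HAD]

∠DAH = 59°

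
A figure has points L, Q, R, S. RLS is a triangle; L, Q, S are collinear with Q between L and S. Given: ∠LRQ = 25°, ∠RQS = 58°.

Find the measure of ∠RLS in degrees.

1. ∠LQR = 122°  [linear pair at Q on LS]
2. ∠QLR = 33°  [△RLQ]
3. ∠RLS = 33°  [Q on ray LS]

∠RLS = 33°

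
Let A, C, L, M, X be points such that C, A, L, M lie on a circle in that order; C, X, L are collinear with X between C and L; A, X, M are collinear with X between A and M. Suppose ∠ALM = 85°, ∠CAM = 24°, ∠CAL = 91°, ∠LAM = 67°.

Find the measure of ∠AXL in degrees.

1. ∠ACM = 95°  [cyclic CALM, opposite ∠C+∠L]
2. ∠AMC = 61°  [△CAM]
3. ∠ALC = 61°  [same arc CA]
4. ∠AXL = 52°  [△AXL]

∠AXL = 52°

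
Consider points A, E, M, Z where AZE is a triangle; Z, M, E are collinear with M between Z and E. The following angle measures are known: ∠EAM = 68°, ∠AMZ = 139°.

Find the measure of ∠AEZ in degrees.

∠AEZ = 71°

1. ∠AME = 41°  [linear pair at M on ZE]
2. ∠AEM = 71°  [△AME]
3. ∠AEZ = 71°  [M on ray EZ]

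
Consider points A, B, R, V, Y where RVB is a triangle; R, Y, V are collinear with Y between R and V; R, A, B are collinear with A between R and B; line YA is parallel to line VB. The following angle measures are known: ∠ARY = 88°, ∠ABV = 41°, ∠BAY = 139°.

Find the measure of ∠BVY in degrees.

∠BVY = 51°

1. ∠BRV = 88°  [Y on RV, A on RB]
2. ∠RBV = 41°  [A on ray BR]
3. ∠BVR = 51°  [△RVB]
4. ∠BVY = 51°  [Y on ray VR]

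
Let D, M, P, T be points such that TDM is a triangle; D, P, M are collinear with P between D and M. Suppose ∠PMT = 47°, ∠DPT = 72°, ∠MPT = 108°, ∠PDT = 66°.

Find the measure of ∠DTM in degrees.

1. ∠DMT = 47°  [P on ray MD]
2. ∠MDT = 66°  [P on ray DM]
3. ∠DTM = 67°  [△TDM]

∠DTM = 67°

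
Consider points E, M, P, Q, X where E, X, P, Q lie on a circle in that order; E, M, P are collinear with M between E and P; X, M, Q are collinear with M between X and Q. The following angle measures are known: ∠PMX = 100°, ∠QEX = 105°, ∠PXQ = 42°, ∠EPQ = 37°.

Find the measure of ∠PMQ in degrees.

∠PMQ = 80°

1. ∠QPX = 75°  [cyclic EXPQ, opposite ∠E+∠P]
2. ∠PQX = 63°  [△XPQ]
3. ∠PMQ = 80°  [△PMQ]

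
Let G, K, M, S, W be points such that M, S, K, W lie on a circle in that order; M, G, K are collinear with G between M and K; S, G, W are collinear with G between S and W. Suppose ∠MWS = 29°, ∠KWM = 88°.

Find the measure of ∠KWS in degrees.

1. ∠MKS = 29°  [same arc MS]
2. ∠KSM = 92°  [cyclic MSKW, opposite ∠S+∠W]
3. ∠KMS = 59°  [△MSK]
4. ∠KWS = 59°  [same arc SK]

∠KWS = 59°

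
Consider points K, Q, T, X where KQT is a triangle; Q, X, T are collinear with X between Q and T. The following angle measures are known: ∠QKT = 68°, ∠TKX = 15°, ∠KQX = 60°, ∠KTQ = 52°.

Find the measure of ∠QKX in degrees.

1. ∠KTX = 52°  [X on ray TQ]
2. ∠KXT = 113°  [△KXT]
3. ∠KXQ = 67°  [linear pair at X on QT]
4. ∠QKX = 53°  [△KQX]

∠QKX = 53°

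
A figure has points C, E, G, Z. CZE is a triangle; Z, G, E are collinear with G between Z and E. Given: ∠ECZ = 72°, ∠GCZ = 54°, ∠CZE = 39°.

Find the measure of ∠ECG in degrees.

1. ∠CEZ = 69°  [△CZE]
2. ∠CZG = 39°  [G on ray ZE]
3. ∠CEG = 69°  [G on ray EZ]
4. ∠CGZ = 87°  [△CZG]
5. ∠CGE = 93°  [linear pair at G on ZE]
6. ∠ECG = 18°  [△CGE]

∠ECG = 18°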